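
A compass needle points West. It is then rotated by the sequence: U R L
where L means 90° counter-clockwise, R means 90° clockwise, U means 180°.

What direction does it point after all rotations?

Start: West
  U (U-turn (180°)) -> East
  R (right (90° clockwise)) -> South
  L (left (90° counter-clockwise)) -> East
Final: East

Answer: Final heading: East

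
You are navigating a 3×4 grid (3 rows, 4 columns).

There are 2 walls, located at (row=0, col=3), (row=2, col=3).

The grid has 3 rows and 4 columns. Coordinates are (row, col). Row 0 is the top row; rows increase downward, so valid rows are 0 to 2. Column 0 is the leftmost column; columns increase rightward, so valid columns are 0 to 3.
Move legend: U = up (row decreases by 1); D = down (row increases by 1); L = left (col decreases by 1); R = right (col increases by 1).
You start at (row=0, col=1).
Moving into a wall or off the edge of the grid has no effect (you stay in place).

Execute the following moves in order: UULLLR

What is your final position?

Answer: Final position: (row=0, col=1)

Derivation:
Start: (row=0, col=1)
  U (up): blocked, stay at (row=0, col=1)
  U (up): blocked, stay at (row=0, col=1)
  L (left): (row=0, col=1) -> (row=0, col=0)
  L (left): blocked, stay at (row=0, col=0)
  L (left): blocked, stay at (row=0, col=0)
  R (right): (row=0, col=0) -> (row=0, col=1)
Final: (row=0, col=1)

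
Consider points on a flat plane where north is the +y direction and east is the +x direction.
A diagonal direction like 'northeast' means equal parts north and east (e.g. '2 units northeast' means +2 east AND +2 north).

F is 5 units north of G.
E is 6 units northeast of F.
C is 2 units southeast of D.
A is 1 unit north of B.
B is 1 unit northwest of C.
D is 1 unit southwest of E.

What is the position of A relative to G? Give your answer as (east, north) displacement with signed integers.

Place G at the origin (east=0, north=0).
  F is 5 units north of G: delta (east=+0, north=+5); F at (east=0, north=5).
  E is 6 units northeast of F: delta (east=+6, north=+6); E at (east=6, north=11).
  D is 1 unit southwest of E: delta (east=-1, north=-1); D at (east=5, north=10).
  C is 2 units southeast of D: delta (east=+2, north=-2); C at (east=7, north=8).
  B is 1 unit northwest of C: delta (east=-1, north=+1); B at (east=6, north=9).
  A is 1 unit north of B: delta (east=+0, north=+1); A at (east=6, north=10).
Therefore A relative to G: (east=6, north=10).

Answer: A is at (east=6, north=10) relative to G.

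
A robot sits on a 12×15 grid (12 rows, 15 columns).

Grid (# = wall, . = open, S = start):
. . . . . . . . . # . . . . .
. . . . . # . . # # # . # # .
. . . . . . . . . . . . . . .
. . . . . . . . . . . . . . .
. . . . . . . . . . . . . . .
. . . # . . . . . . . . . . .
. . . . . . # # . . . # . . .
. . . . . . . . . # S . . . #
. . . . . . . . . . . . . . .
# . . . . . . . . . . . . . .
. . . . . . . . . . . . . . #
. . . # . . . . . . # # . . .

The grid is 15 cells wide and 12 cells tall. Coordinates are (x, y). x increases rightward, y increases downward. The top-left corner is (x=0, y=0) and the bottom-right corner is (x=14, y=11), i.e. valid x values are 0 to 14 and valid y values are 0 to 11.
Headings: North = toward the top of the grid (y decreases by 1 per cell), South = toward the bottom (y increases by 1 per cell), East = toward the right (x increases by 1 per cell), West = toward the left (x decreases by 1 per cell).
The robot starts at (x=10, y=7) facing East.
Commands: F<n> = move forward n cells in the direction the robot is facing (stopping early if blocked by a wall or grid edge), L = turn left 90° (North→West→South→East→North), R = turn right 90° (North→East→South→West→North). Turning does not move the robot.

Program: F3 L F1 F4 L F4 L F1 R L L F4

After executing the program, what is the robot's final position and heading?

Start: (x=10, y=7), facing East
  F3: move forward 3, now at (x=13, y=7)
  L: turn left, now facing North
  F1: move forward 1, now at (x=13, y=6)
  F4: move forward 4, now at (x=13, y=2)
  L: turn left, now facing West
  F4: move forward 4, now at (x=9, y=2)
  L: turn left, now facing South
  F1: move forward 1, now at (x=9, y=3)
  R: turn right, now facing West
  L: turn left, now facing South
  L: turn left, now facing East
  F4: move forward 4, now at (x=13, y=3)
Final: (x=13, y=3), facing East

Answer: Final position: (x=13, y=3), facing East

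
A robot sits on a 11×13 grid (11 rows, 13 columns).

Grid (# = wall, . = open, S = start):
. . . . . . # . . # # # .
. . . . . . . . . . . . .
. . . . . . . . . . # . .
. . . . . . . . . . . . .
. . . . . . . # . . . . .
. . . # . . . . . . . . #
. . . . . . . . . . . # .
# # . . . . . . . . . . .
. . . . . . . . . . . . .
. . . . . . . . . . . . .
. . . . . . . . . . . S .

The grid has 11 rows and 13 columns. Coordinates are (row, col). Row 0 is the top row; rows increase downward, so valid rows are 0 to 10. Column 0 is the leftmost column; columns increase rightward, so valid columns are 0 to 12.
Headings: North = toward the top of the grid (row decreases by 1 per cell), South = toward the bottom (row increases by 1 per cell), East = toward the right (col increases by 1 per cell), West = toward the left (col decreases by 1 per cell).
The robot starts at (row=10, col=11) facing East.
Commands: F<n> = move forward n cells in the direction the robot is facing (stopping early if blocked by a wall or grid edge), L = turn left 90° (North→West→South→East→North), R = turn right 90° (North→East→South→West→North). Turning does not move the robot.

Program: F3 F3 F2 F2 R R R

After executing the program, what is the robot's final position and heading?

Start: (row=10, col=11), facing East
  F3: move forward 1/3 (blocked), now at (row=10, col=12)
  F3: move forward 0/3 (blocked), now at (row=10, col=12)
  F2: move forward 0/2 (blocked), now at (row=10, col=12)
  F2: move forward 0/2 (blocked), now at (row=10, col=12)
  R: turn right, now facing South
  R: turn right, now facing West
  R: turn right, now facing North
Final: (row=10, col=12), facing North

Answer: Final position: (row=10, col=12), facing North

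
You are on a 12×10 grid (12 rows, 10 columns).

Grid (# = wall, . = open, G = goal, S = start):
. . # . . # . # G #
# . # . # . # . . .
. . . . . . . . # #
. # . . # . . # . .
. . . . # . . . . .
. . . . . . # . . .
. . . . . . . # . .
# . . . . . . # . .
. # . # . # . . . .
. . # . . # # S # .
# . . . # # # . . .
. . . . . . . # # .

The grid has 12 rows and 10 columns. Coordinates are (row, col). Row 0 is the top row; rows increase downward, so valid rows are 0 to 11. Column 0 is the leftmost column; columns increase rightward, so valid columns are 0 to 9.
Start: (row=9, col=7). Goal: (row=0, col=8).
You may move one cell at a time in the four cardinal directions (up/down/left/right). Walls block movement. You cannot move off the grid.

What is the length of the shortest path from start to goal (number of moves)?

BFS from (row=9, col=7) until reaching (row=0, col=8):
  Distance 0: (row=9, col=7)
  Distance 1: (row=8, col=7), (row=10, col=7)
  Distance 2: (row=8, col=6), (row=8, col=8), (row=10, col=8)
  Distance 3: (row=7, col=6), (row=7, col=8), (row=8, col=9), (row=10, col=9)
  Distance 4: (row=6, col=6), (row=6, col=8), (row=7, col=5), (row=7, col=9), (row=9, col=9), (row=11, col=9)
  Distance 5: (row=5, col=8), (row=6, col=5), (row=6, col=9), (row=7, col=4)
  Distance 6: (row=4, col=8), (row=5, col=5), (row=5, col=7), (row=5, col=9), (row=6, col=4), (row=7, col=3), (row=8, col=4)
  Distance 7: (row=3, col=8), (row=4, col=5), (row=4, col=7), (row=4, col=9), (row=5, col=4), (row=6, col=3), (row=7, col=2), (row=9, col=4)
  Distance 8: (row=3, col=5), (row=3, col=9), (row=4, col=6), (row=5, col=3), (row=6, col=2), (row=7, col=1), (row=8, col=2), (row=9, col=3)
  Distance 9: (row=2, col=5), (row=3, col=6), (row=4, col=3), (row=5, col=2), (row=6, col=1), (row=10, col=3)
  Distance 10: (row=1, col=5), (row=2, col=4), (row=2, col=6), (row=3, col=3), (row=4, col=2), (row=5, col=1), (row=6, col=0), (row=10, col=2), (row=11, col=3)
  Distance 11: (row=2, col=3), (row=2, col=7), (row=3, col=2), (row=4, col=1), (row=5, col=0), (row=10, col=1), (row=11, col=2), (row=11, col=4)
  Distance 12: (row=1, col=3), (row=1, col=7), (row=2, col=2), (row=4, col=0), (row=9, col=1), (row=11, col=1), (row=11, col=5)
  Distance 13: (row=0, col=3), (row=1, col=8), (row=2, col=1), (row=3, col=0), (row=9, col=0), (row=11, col=0), (row=11, col=6)
  Distance 14: (row=0, col=4), (row=0, col=8), (row=1, col=1), (row=1, col=9), (row=2, col=0), (row=8, col=0)  <- goal reached here
One shortest path (14 moves): (row=9, col=7) -> (row=8, col=7) -> (row=8, col=8) -> (row=7, col=8) -> (row=6, col=8) -> (row=5, col=8) -> (row=5, col=7) -> (row=4, col=7) -> (row=4, col=6) -> (row=3, col=6) -> (row=2, col=6) -> (row=2, col=7) -> (row=1, col=7) -> (row=1, col=8) -> (row=0, col=8)

Answer: Shortest path length: 14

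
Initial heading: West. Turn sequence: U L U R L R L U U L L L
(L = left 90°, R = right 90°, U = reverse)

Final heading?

Start: West
  U (U-turn (180°)) -> East
  L (left (90° counter-clockwise)) -> North
  U (U-turn (180°)) -> South
  R (right (90° clockwise)) -> West
  L (left (90° counter-clockwise)) -> South
  R (right (90° clockwise)) -> West
  L (left (90° counter-clockwise)) -> South
  U (U-turn (180°)) -> North
  U (U-turn (180°)) -> South
  L (left (90° counter-clockwise)) -> East
  L (left (90° counter-clockwise)) -> North
  L (left (90° counter-clockwise)) -> West
Final: West

Answer: Final heading: West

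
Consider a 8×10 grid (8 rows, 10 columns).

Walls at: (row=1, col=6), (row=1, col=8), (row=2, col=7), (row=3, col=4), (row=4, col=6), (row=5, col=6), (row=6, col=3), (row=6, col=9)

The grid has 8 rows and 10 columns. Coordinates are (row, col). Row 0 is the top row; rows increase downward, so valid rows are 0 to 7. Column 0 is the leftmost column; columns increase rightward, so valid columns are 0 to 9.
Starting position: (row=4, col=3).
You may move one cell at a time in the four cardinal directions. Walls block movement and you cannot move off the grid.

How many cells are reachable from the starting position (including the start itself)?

BFS flood-fill from (row=4, col=3):
  Distance 0: (row=4, col=3)
  Distance 1: (row=3, col=3), (row=4, col=2), (row=4, col=4), (row=5, col=3)
  Distance 2: (row=2, col=3), (row=3, col=2), (row=4, col=1), (row=4, col=5), (row=5, col=2), (row=5, col=4)
  Distance 3: (row=1, col=3), (row=2, col=2), (row=2, col=4), (row=3, col=1), (row=3, col=5), (row=4, col=0), (row=5, col=1), (row=5, col=5), (row=6, col=2), (row=6, col=4)
  Distance 4: (row=0, col=3), (row=1, col=2), (row=1, col=4), (row=2, col=1), (row=2, col=5), (row=3, col=0), (row=3, col=6), (row=5, col=0), (row=6, col=1), (row=6, col=5), (row=7, col=2), (row=7, col=4)
  Distance 5: (row=0, col=2), (row=0, col=4), (row=1, col=1), (row=1, col=5), (row=2, col=0), (row=2, col=6), (row=3, col=7), (row=6, col=0), (row=6, col=6), (row=7, col=1), (row=7, col=3), (row=7, col=5)
  Distance 6: (row=0, col=1), (row=0, col=5), (row=1, col=0), (row=3, col=8), (row=4, col=7), (row=6, col=7), (row=7, col=0), (row=7, col=6)
  Distance 7: (row=0, col=0), (row=0, col=6), (row=2, col=8), (row=3, col=9), (row=4, col=8), (row=5, col=7), (row=6, col=8), (row=7, col=7)
  Distance 8: (row=0, col=7), (row=2, col=9), (row=4, col=9), (row=5, col=8), (row=7, col=8)
  Distance 9: (row=0, col=8), (row=1, col=7), (row=1, col=9), (row=5, col=9), (row=7, col=9)
  Distance 10: (row=0, col=9)
Total reachable: 72 (grid has 72 open cells total)

Answer: Reachable cells: 72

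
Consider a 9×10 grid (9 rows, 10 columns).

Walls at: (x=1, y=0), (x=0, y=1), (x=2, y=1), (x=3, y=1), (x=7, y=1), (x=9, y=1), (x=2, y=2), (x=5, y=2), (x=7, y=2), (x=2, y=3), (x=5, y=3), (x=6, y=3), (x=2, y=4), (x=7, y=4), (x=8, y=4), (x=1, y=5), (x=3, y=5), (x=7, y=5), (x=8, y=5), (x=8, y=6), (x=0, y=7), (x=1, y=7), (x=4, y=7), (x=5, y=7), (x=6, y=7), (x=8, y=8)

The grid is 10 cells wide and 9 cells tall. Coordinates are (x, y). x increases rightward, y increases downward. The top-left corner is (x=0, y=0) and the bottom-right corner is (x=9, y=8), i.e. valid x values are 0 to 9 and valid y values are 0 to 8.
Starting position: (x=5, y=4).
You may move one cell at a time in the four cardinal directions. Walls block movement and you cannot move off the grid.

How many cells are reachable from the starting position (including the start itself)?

Answer: Reachable cells: 63

Derivation:
BFS flood-fill from (x=5, y=4):
  Distance 0: (x=5, y=4)
  Distance 1: (x=4, y=4), (x=6, y=4), (x=5, y=5)
  Distance 2: (x=4, y=3), (x=3, y=4), (x=4, y=5), (x=6, y=5), (x=5, y=6)
  Distance 3: (x=4, y=2), (x=3, y=3), (x=4, y=6), (x=6, y=6)
  Distance 4: (x=4, y=1), (x=3, y=2), (x=3, y=6), (x=7, y=6)
  Distance 5: (x=4, y=0), (x=5, y=1), (x=2, y=6), (x=3, y=7), (x=7, y=7)
  Distance 6: (x=3, y=0), (x=5, y=0), (x=6, y=1), (x=2, y=5), (x=1, y=6), (x=2, y=7), (x=8, y=7), (x=3, y=8), (x=7, y=8)
  Distance 7: (x=2, y=0), (x=6, y=0), (x=6, y=2), (x=0, y=6), (x=9, y=7), (x=2, y=8), (x=4, y=8), (x=6, y=8)
  Distance 8: (x=7, y=0), (x=0, y=5), (x=9, y=6), (x=1, y=8), (x=5, y=8), (x=9, y=8)
  Distance 9: (x=8, y=0), (x=0, y=4), (x=9, y=5), (x=0, y=8)
  Distance 10: (x=9, y=0), (x=8, y=1), (x=0, y=3), (x=1, y=4), (x=9, y=4)
  Distance 11: (x=0, y=2), (x=8, y=2), (x=1, y=3), (x=9, y=3)
  Distance 12: (x=1, y=2), (x=9, y=2), (x=8, y=3)
  Distance 13: (x=1, y=1), (x=7, y=3)
Total reachable: 63 (grid has 64 open cells total)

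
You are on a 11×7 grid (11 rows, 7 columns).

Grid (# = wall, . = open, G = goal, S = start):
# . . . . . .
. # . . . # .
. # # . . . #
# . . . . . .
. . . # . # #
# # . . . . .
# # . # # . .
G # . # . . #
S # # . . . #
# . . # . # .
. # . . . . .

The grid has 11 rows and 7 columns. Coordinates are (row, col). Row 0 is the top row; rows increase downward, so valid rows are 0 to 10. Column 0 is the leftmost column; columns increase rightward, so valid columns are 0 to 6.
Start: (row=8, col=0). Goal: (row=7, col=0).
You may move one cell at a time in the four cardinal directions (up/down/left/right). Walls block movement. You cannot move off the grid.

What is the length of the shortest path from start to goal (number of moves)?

BFS from (row=8, col=0) until reaching (row=7, col=0):
  Distance 0: (row=8, col=0)
  Distance 1: (row=7, col=0)  <- goal reached here
One shortest path (1 moves): (row=8, col=0) -> (row=7, col=0)

Answer: Shortest path length: 1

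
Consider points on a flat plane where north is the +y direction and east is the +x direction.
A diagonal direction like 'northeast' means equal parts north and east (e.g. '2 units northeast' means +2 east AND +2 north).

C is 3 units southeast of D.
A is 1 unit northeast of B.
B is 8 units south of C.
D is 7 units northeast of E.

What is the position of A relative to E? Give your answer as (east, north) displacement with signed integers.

Answer: A is at (east=11, north=-3) relative to E.

Derivation:
Place E at the origin (east=0, north=0).
  D is 7 units northeast of E: delta (east=+7, north=+7); D at (east=7, north=7).
  C is 3 units southeast of D: delta (east=+3, north=-3); C at (east=10, north=4).
  B is 8 units south of C: delta (east=+0, north=-8); B at (east=10, north=-4).
  A is 1 unit northeast of B: delta (east=+1, north=+1); A at (east=11, north=-3).
Therefore A relative to E: (east=11, north=-3).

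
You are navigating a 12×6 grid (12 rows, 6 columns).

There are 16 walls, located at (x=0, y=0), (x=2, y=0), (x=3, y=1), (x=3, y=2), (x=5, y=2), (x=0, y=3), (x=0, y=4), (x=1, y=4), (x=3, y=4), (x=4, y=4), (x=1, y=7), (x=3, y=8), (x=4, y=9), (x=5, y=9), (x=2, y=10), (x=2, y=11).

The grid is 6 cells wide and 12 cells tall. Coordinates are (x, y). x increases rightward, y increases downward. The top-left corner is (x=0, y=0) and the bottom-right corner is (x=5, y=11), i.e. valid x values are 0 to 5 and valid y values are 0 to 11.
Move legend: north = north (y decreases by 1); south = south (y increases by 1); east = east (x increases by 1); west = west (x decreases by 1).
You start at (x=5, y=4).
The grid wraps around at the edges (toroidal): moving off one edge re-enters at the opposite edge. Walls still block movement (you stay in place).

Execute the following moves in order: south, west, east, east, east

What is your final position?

Start: (x=5, y=4)
  south (south): (x=5, y=4) -> (x=5, y=5)
  west (west): (x=5, y=5) -> (x=4, y=5)
  east (east): (x=4, y=5) -> (x=5, y=5)
  east (east): (x=5, y=5) -> (x=0, y=5)
  east (east): (x=0, y=5) -> (x=1, y=5)
Final: (x=1, y=5)

Answer: Final position: (x=1, y=5)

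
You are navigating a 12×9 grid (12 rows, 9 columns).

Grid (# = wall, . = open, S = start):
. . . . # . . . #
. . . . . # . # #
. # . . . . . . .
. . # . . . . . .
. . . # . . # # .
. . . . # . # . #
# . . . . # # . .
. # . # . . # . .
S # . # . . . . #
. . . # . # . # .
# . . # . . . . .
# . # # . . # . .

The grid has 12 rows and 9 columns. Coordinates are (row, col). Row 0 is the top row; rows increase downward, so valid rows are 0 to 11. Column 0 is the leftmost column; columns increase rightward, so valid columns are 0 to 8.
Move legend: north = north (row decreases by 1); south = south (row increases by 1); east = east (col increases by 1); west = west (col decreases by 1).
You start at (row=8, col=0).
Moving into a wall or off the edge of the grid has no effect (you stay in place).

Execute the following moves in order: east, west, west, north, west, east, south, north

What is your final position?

Answer: Final position: (row=7, col=0)

Derivation:
Start: (row=8, col=0)
  east (east): blocked, stay at (row=8, col=0)
  west (west): blocked, stay at (row=8, col=0)
  west (west): blocked, stay at (row=8, col=0)
  north (north): (row=8, col=0) -> (row=7, col=0)
  west (west): blocked, stay at (row=7, col=0)
  east (east): blocked, stay at (row=7, col=0)
  south (south): (row=7, col=0) -> (row=8, col=0)
  north (north): (row=8, col=0) -> (row=7, col=0)
Final: (row=7, col=0)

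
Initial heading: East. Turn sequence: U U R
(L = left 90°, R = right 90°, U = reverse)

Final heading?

Start: East
  U (U-turn (180°)) -> West
  U (U-turn (180°)) -> East
  R (right (90° clockwise)) -> South
Final: South

Answer: Final heading: South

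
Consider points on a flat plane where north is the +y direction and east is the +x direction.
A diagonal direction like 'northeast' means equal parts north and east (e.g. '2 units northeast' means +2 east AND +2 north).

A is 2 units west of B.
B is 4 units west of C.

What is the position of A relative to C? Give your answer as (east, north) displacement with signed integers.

Place C at the origin (east=0, north=0).
  B is 4 units west of C: delta (east=-4, north=+0); B at (east=-4, north=0).
  A is 2 units west of B: delta (east=-2, north=+0); A at (east=-6, north=0).
Therefore A relative to C: (east=-6, north=0).

Answer: A is at (east=-6, north=0) relative to C.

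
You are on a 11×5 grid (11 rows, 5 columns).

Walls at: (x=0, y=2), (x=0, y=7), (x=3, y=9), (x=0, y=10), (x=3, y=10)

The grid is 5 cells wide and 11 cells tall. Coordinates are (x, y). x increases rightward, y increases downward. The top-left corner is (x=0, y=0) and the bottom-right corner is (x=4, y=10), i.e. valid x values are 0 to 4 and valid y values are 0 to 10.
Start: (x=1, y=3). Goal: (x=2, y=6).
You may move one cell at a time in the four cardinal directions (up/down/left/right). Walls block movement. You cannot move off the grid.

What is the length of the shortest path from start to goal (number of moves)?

BFS from (x=1, y=3) until reaching (x=2, y=6):
  Distance 0: (x=1, y=3)
  Distance 1: (x=1, y=2), (x=0, y=3), (x=2, y=3), (x=1, y=4)
  Distance 2: (x=1, y=1), (x=2, y=2), (x=3, y=3), (x=0, y=4), (x=2, y=4), (x=1, y=5)
  Distance 3: (x=1, y=0), (x=0, y=1), (x=2, y=1), (x=3, y=2), (x=4, y=3), (x=3, y=4), (x=0, y=5), (x=2, y=5), (x=1, y=6)
  Distance 4: (x=0, y=0), (x=2, y=0), (x=3, y=1), (x=4, y=2), (x=4, y=4), (x=3, y=5), (x=0, y=6), (x=2, y=6), (x=1, y=7)  <- goal reached here
One shortest path (4 moves): (x=1, y=3) -> (x=2, y=3) -> (x=2, y=4) -> (x=2, y=5) -> (x=2, y=6)

Answer: Shortest path length: 4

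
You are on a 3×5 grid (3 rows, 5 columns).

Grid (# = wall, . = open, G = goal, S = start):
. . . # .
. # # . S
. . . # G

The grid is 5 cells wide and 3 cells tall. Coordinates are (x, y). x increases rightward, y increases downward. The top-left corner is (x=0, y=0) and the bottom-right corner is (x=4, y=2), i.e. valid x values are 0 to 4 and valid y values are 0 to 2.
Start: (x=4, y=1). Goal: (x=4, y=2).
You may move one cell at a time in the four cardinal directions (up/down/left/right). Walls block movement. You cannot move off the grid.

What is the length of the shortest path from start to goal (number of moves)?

Answer: Shortest path length: 1

Derivation:
BFS from (x=4, y=1) until reaching (x=4, y=2):
  Distance 0: (x=4, y=1)
  Distance 1: (x=4, y=0), (x=3, y=1), (x=4, y=2)  <- goal reached here
One shortest path (1 moves): (x=4, y=1) -> (x=4, y=2)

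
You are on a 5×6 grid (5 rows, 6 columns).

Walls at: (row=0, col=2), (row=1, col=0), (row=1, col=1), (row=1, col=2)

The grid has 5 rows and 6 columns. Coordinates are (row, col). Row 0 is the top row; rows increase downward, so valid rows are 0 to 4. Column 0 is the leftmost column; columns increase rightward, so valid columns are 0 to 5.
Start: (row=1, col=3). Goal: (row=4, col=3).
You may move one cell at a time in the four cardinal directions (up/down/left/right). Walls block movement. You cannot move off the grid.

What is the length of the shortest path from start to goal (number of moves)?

Answer: Shortest path length: 3

Derivation:
BFS from (row=1, col=3) until reaching (row=4, col=3):
  Distance 0: (row=1, col=3)
  Distance 1: (row=0, col=3), (row=1, col=4), (row=2, col=3)
  Distance 2: (row=0, col=4), (row=1, col=5), (row=2, col=2), (row=2, col=4), (row=3, col=3)
  Distance 3: (row=0, col=5), (row=2, col=1), (row=2, col=5), (row=3, col=2), (row=3, col=4), (row=4, col=3)  <- goal reached here
One shortest path (3 moves): (row=1, col=3) -> (row=2, col=3) -> (row=3, col=3) -> (row=4, col=3)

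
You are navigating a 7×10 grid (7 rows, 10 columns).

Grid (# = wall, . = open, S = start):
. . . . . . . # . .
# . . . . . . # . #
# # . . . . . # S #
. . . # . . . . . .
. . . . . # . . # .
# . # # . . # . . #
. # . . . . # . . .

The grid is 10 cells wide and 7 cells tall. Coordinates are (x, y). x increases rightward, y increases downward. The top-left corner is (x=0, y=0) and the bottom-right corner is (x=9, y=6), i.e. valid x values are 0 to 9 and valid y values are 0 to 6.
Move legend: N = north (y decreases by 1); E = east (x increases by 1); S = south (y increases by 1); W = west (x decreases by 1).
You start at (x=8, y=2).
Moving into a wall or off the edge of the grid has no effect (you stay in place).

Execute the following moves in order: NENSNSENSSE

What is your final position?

Start: (x=8, y=2)
  N (north): (x=8, y=2) -> (x=8, y=1)
  E (east): blocked, stay at (x=8, y=1)
  N (north): (x=8, y=1) -> (x=8, y=0)
  S (south): (x=8, y=0) -> (x=8, y=1)
  N (north): (x=8, y=1) -> (x=8, y=0)
  S (south): (x=8, y=0) -> (x=8, y=1)
  E (east): blocked, stay at (x=8, y=1)
  N (north): (x=8, y=1) -> (x=8, y=0)
  S (south): (x=8, y=0) -> (x=8, y=1)
  S (south): (x=8, y=1) -> (x=8, y=2)
  E (east): blocked, stay at (x=8, y=2)
Final: (x=8, y=2)

Answer: Final position: (x=8, y=2)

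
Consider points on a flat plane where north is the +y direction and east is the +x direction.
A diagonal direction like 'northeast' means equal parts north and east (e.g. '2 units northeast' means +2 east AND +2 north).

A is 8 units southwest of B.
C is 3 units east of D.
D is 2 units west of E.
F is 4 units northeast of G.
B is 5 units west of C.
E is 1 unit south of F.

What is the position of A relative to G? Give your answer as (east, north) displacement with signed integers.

Place G at the origin (east=0, north=0).
  F is 4 units northeast of G: delta (east=+4, north=+4); F at (east=4, north=4).
  E is 1 unit south of F: delta (east=+0, north=-1); E at (east=4, north=3).
  D is 2 units west of E: delta (east=-2, north=+0); D at (east=2, north=3).
  C is 3 units east of D: delta (east=+3, north=+0); C at (east=5, north=3).
  B is 5 units west of C: delta (east=-5, north=+0); B at (east=0, north=3).
  A is 8 units southwest of B: delta (east=-8, north=-8); A at (east=-8, north=-5).
Therefore A relative to G: (east=-8, north=-5).

Answer: A is at (east=-8, north=-5) relative to G.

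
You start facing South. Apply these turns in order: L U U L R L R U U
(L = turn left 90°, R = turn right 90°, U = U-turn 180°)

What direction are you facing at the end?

Start: South
  L (left (90° counter-clockwise)) -> East
  U (U-turn (180°)) -> West
  U (U-turn (180°)) -> East
  L (left (90° counter-clockwise)) -> North
  R (right (90° clockwise)) -> East
  L (left (90° counter-clockwise)) -> North
  R (right (90° clockwise)) -> East
  U (U-turn (180°)) -> West
  U (U-turn (180°)) -> East
Final: East

Answer: Final heading: East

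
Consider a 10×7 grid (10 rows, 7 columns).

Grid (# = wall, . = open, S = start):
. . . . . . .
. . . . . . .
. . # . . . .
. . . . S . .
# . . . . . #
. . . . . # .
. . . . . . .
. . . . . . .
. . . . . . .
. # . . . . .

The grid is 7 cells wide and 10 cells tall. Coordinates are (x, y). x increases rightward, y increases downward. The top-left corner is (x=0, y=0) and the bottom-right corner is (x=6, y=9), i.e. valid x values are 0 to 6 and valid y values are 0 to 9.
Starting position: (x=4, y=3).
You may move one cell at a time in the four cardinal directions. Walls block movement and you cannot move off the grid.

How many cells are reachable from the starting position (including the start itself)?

Answer: Reachable cells: 65

Derivation:
BFS flood-fill from (x=4, y=3):
  Distance 0: (x=4, y=3)
  Distance 1: (x=4, y=2), (x=3, y=3), (x=5, y=3), (x=4, y=4)
  Distance 2: (x=4, y=1), (x=3, y=2), (x=5, y=2), (x=2, y=3), (x=6, y=3), (x=3, y=4), (x=5, y=4), (x=4, y=5)
  Distance 3: (x=4, y=0), (x=3, y=1), (x=5, y=1), (x=6, y=2), (x=1, y=3), (x=2, y=4), (x=3, y=5), (x=4, y=6)
  Distance 4: (x=3, y=0), (x=5, y=0), (x=2, y=1), (x=6, y=1), (x=1, y=2), (x=0, y=3), (x=1, y=4), (x=2, y=5), (x=3, y=6), (x=5, y=6), (x=4, y=7)
  Distance 5: (x=2, y=0), (x=6, y=0), (x=1, y=1), (x=0, y=2), (x=1, y=5), (x=2, y=6), (x=6, y=6), (x=3, y=7), (x=5, y=7), (x=4, y=8)
  Distance 6: (x=1, y=0), (x=0, y=1), (x=0, y=5), (x=6, y=5), (x=1, y=6), (x=2, y=7), (x=6, y=7), (x=3, y=8), (x=5, y=8), (x=4, y=9)
  Distance 7: (x=0, y=0), (x=0, y=6), (x=1, y=7), (x=2, y=8), (x=6, y=8), (x=3, y=9), (x=5, y=9)
  Distance 8: (x=0, y=7), (x=1, y=8), (x=2, y=9), (x=6, y=9)
  Distance 9: (x=0, y=8)
  Distance 10: (x=0, y=9)
Total reachable: 65 (grid has 65 open cells total)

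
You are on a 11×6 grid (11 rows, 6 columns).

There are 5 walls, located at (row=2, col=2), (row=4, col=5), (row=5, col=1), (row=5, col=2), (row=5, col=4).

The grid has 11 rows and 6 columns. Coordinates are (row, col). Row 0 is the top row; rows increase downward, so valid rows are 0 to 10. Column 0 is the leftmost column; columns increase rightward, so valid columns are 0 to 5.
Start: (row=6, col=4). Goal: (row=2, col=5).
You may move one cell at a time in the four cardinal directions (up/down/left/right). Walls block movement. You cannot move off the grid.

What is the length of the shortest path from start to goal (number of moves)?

BFS from (row=6, col=4) until reaching (row=2, col=5):
  Distance 0: (row=6, col=4)
  Distance 1: (row=6, col=3), (row=6, col=5), (row=7, col=4)
  Distance 2: (row=5, col=3), (row=5, col=5), (row=6, col=2), (row=7, col=3), (row=7, col=5), (row=8, col=4)
  Distance 3: (row=4, col=3), (row=6, col=1), (row=7, col=2), (row=8, col=3), (row=8, col=5), (row=9, col=4)
  Distance 4: (row=3, col=3), (row=4, col=2), (row=4, col=4), (row=6, col=0), (row=7, col=1), (row=8, col=2), (row=9, col=3), (row=9, col=5), (row=10, col=4)
  Distance 5: (row=2, col=3), (row=3, col=2), (row=3, col=4), (row=4, col=1), (row=5, col=0), (row=7, col=0), (row=8, col=1), (row=9, col=2), (row=10, col=3), (row=10, col=5)
  Distance 6: (row=1, col=3), (row=2, col=4), (row=3, col=1), (row=3, col=5), (row=4, col=0), (row=8, col=0), (row=9, col=1), (row=10, col=2)
  Distance 7: (row=0, col=3), (row=1, col=2), (row=1, col=4), (row=2, col=1), (row=2, col=5), (row=3, col=0), (row=9, col=0), (row=10, col=1)  <- goal reached here
One shortest path (7 moves): (row=6, col=4) -> (row=6, col=3) -> (row=5, col=3) -> (row=4, col=3) -> (row=4, col=4) -> (row=3, col=4) -> (row=3, col=5) -> (row=2, col=5)

Answer: Shortest path length: 7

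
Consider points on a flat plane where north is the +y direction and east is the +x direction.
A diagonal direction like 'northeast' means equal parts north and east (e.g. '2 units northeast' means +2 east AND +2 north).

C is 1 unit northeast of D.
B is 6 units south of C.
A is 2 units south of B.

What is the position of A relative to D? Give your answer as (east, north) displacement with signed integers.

Answer: A is at (east=1, north=-7) relative to D.

Derivation:
Place D at the origin (east=0, north=0).
  C is 1 unit northeast of D: delta (east=+1, north=+1); C at (east=1, north=1).
  B is 6 units south of C: delta (east=+0, north=-6); B at (east=1, north=-5).
  A is 2 units south of B: delta (east=+0, north=-2); A at (east=1, north=-7).
Therefore A relative to D: (east=1, north=-7).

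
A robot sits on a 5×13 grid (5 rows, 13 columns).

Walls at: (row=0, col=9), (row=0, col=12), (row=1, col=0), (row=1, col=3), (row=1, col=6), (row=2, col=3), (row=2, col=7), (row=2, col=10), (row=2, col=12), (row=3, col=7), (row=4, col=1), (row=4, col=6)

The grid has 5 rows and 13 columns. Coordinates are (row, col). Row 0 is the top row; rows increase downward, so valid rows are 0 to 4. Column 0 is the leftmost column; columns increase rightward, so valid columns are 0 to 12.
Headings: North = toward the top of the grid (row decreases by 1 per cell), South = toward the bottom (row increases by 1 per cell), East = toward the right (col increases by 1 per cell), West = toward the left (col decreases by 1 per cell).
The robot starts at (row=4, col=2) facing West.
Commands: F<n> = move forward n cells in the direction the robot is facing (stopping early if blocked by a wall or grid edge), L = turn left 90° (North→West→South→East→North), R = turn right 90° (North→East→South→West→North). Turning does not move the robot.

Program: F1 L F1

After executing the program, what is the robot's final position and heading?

Start: (row=4, col=2), facing West
  F1: move forward 0/1 (blocked), now at (row=4, col=2)
  L: turn left, now facing South
  F1: move forward 0/1 (blocked), now at (row=4, col=2)
Final: (row=4, col=2), facing South

Answer: Final position: (row=4, col=2), facing South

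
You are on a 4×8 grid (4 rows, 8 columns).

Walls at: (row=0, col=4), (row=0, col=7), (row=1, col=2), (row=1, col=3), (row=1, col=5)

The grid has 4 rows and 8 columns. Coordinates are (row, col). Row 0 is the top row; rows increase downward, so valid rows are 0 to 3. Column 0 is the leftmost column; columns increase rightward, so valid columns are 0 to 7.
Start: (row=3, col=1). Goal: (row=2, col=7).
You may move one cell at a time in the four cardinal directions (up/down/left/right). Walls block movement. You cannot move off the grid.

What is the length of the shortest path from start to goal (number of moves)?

BFS from (row=3, col=1) until reaching (row=2, col=7):
  Distance 0: (row=3, col=1)
  Distance 1: (row=2, col=1), (row=3, col=0), (row=3, col=2)
  Distance 2: (row=1, col=1), (row=2, col=0), (row=2, col=2), (row=3, col=3)
  Distance 3: (row=0, col=1), (row=1, col=0), (row=2, col=3), (row=3, col=4)
  Distance 4: (row=0, col=0), (row=0, col=2), (row=2, col=4), (row=3, col=5)
  Distance 5: (row=0, col=3), (row=1, col=4), (row=2, col=5), (row=3, col=6)
  Distance 6: (row=2, col=6), (row=3, col=7)
  Distance 7: (row=1, col=6), (row=2, col=7)  <- goal reached here
One shortest path (7 moves): (row=3, col=1) -> (row=3, col=2) -> (row=3, col=3) -> (row=3, col=4) -> (row=3, col=5) -> (row=3, col=6) -> (row=3, col=7) -> (row=2, col=7)

Answer: Shortest path length: 7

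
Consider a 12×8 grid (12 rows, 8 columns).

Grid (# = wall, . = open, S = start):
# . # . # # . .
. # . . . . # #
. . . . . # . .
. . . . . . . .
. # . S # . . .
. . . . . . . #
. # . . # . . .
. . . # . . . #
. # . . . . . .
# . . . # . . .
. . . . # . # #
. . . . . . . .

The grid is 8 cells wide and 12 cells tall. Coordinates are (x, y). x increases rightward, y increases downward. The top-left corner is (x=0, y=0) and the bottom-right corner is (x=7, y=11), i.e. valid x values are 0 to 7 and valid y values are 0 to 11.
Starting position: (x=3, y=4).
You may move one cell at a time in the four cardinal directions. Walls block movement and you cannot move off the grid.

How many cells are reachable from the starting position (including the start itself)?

BFS flood-fill from (x=3, y=4):
  Distance 0: (x=3, y=4)
  Distance 1: (x=3, y=3), (x=2, y=4), (x=3, y=5)
  Distance 2: (x=3, y=2), (x=2, y=3), (x=4, y=3), (x=2, y=5), (x=4, y=5), (x=3, y=6)
  Distance 3: (x=3, y=1), (x=2, y=2), (x=4, y=2), (x=1, y=3), (x=5, y=3), (x=1, y=5), (x=5, y=5), (x=2, y=6)
  Distance 4: (x=3, y=0), (x=2, y=1), (x=4, y=1), (x=1, y=2), (x=0, y=3), (x=6, y=3), (x=5, y=4), (x=0, y=5), (x=6, y=5), (x=5, y=6), (x=2, y=7)
  Distance 5: (x=5, y=1), (x=0, y=2), (x=6, y=2), (x=7, y=3), (x=0, y=4), (x=6, y=4), (x=0, y=6), (x=6, y=6), (x=1, y=7), (x=5, y=7), (x=2, y=8)
  Distance 6: (x=0, y=1), (x=7, y=2), (x=7, y=4), (x=7, y=6), (x=0, y=7), (x=4, y=7), (x=6, y=7), (x=3, y=8), (x=5, y=8), (x=2, y=9)
  Distance 7: (x=0, y=8), (x=4, y=8), (x=6, y=8), (x=1, y=9), (x=3, y=9), (x=5, y=9), (x=2, y=10)
  Distance 8: (x=7, y=8), (x=6, y=9), (x=1, y=10), (x=3, y=10), (x=5, y=10), (x=2, y=11)
  Distance 9: (x=7, y=9), (x=0, y=10), (x=1, y=11), (x=3, y=11), (x=5, y=11)
  Distance 10: (x=0, y=11), (x=4, y=11), (x=6, y=11)
  Distance 11: (x=7, y=11)
Total reachable: 72 (grid has 75 open cells total)

Answer: Reachable cells: 72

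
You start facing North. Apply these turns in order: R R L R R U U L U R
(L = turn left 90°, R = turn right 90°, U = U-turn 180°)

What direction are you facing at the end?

Start: North
  R (right (90° clockwise)) -> East
  R (right (90° clockwise)) -> South
  L (left (90° counter-clockwise)) -> East
  R (right (90° clockwise)) -> South
  R (right (90° clockwise)) -> West
  U (U-turn (180°)) -> East
  U (U-turn (180°)) -> West
  L (left (90° counter-clockwise)) -> South
  U (U-turn (180°)) -> North
  R (right (90° clockwise)) -> East
Final: East

Answer: Final heading: East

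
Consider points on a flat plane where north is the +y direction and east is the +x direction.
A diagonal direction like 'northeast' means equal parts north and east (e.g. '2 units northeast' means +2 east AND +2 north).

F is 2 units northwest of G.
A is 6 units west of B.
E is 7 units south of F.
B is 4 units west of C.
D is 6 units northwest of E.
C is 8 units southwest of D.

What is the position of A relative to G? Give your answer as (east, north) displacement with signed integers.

Answer: A is at (east=-26, north=-7) relative to G.

Derivation:
Place G at the origin (east=0, north=0).
  F is 2 units northwest of G: delta (east=-2, north=+2); F at (east=-2, north=2).
  E is 7 units south of F: delta (east=+0, north=-7); E at (east=-2, north=-5).
  D is 6 units northwest of E: delta (east=-6, north=+6); D at (east=-8, north=1).
  C is 8 units southwest of D: delta (east=-8, north=-8); C at (east=-16, north=-7).
  B is 4 units west of C: delta (east=-4, north=+0); B at (east=-20, north=-7).
  A is 6 units west of B: delta (east=-6, north=+0); A at (east=-26, north=-7).
Therefore A relative to G: (east=-26, north=-7).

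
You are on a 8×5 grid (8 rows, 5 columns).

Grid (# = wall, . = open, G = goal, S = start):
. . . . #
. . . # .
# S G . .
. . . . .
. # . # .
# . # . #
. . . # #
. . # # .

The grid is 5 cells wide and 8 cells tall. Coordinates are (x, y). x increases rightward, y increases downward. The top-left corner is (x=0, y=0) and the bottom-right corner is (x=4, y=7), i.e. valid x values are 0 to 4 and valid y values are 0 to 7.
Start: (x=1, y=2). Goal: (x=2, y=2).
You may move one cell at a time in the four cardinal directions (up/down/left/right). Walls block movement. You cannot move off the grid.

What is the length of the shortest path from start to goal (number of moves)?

BFS from (x=1, y=2) until reaching (x=2, y=2):
  Distance 0: (x=1, y=2)
  Distance 1: (x=1, y=1), (x=2, y=2), (x=1, y=3)  <- goal reached here
One shortest path (1 moves): (x=1, y=2) -> (x=2, y=2)

Answer: Shortest path length: 1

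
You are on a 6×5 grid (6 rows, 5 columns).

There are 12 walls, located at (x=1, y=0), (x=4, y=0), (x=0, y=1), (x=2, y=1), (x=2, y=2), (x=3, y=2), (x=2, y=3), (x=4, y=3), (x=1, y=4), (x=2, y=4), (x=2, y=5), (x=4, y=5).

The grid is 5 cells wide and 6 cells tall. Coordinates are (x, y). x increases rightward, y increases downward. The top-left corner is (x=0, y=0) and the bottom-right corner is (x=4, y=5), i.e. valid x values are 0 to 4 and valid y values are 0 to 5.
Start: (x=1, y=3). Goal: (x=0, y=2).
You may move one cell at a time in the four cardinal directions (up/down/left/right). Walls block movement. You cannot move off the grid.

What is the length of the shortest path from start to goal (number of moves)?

BFS from (x=1, y=3) until reaching (x=0, y=2):
  Distance 0: (x=1, y=3)
  Distance 1: (x=1, y=2), (x=0, y=3)
  Distance 2: (x=1, y=1), (x=0, y=2), (x=0, y=4)  <- goal reached here
One shortest path (2 moves): (x=1, y=3) -> (x=0, y=3) -> (x=0, y=2)

Answer: Shortest path length: 2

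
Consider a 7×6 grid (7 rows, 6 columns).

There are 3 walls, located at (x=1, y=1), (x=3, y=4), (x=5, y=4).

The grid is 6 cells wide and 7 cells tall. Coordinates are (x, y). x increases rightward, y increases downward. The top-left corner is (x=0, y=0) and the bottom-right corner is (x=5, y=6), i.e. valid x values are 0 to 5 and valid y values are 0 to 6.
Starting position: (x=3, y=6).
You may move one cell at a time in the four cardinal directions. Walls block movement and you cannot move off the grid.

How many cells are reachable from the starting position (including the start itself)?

BFS flood-fill from (x=3, y=6):
  Distance 0: (x=3, y=6)
  Distance 1: (x=3, y=5), (x=2, y=6), (x=4, y=6)
  Distance 2: (x=2, y=5), (x=4, y=5), (x=1, y=6), (x=5, y=6)
  Distance 3: (x=2, y=4), (x=4, y=4), (x=1, y=5), (x=5, y=5), (x=0, y=6)
  Distance 4: (x=2, y=3), (x=4, y=3), (x=1, y=4), (x=0, y=5)
  Distance 5: (x=2, y=2), (x=4, y=2), (x=1, y=3), (x=3, y=3), (x=5, y=3), (x=0, y=4)
  Distance 6: (x=2, y=1), (x=4, y=1), (x=1, y=2), (x=3, y=2), (x=5, y=2), (x=0, y=3)
  Distance 7: (x=2, y=0), (x=4, y=0), (x=3, y=1), (x=5, y=1), (x=0, y=2)
  Distance 8: (x=1, y=0), (x=3, y=0), (x=5, y=0), (x=0, y=1)
  Distance 9: (x=0, y=0)
Total reachable: 39 (grid has 39 open cells total)

Answer: Reachable cells: 39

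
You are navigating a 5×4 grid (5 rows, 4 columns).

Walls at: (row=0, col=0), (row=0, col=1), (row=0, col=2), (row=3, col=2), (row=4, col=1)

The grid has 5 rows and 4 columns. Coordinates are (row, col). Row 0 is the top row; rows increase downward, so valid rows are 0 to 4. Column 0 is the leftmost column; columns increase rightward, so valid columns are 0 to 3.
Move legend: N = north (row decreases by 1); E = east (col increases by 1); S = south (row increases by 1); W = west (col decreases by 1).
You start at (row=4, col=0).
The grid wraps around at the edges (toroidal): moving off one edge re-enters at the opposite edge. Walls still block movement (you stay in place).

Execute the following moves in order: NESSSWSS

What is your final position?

Answer: Final position: (row=4, col=0)

Derivation:
Start: (row=4, col=0)
  N (north): (row=4, col=0) -> (row=3, col=0)
  E (east): (row=3, col=0) -> (row=3, col=1)
  [×3]S (south): blocked, stay at (row=3, col=1)
  W (west): (row=3, col=1) -> (row=3, col=0)
  S (south): (row=3, col=0) -> (row=4, col=0)
  S (south): blocked, stay at (row=4, col=0)
Final: (row=4, col=0)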